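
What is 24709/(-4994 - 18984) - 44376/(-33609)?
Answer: 77867649/268625534 ≈ 0.28987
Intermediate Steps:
24709/(-4994 - 18984) - 44376/(-33609) = 24709/(-23978) - 44376*(-1/33609) = 24709*(-1/23978) + 14792/11203 = -24709/23978 + 14792/11203 = 77867649/268625534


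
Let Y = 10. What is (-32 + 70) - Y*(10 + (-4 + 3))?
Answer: -52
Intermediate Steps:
(-32 + 70) - Y*(10 + (-4 + 3)) = (-32 + 70) - 10*(10 + (-4 + 3)) = 38 - 10*(10 - 1) = 38 - 10*9 = 38 - 1*90 = 38 - 90 = -52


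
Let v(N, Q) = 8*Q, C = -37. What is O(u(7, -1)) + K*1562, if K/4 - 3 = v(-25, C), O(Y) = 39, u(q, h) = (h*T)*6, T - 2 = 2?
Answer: -1830625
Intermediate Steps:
T = 4 (T = 2 + 2 = 4)
u(q, h) = 24*h (u(q, h) = (h*4)*6 = (4*h)*6 = 24*h)
K = -1172 (K = 12 + 4*(8*(-37)) = 12 + 4*(-296) = 12 - 1184 = -1172)
O(u(7, -1)) + K*1562 = 39 - 1172*1562 = 39 - 1830664 = -1830625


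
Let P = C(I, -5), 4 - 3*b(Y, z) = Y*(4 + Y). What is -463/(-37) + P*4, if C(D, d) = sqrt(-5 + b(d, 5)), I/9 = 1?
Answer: 463/37 + 16*I*sqrt(3)/3 ≈ 12.514 + 9.2376*I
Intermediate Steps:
I = 9 (I = 9*1 = 9)
b(Y, z) = 4/3 - Y*(4 + Y)/3
C(D, d) = sqrt(-11/3 - 4*d/3 - d**2/3) (C(D, d) = sqrt(-5 + (4/3 - 4*d/3 - d**2/3)) = sqrt(-11/3 - 4*d/3 - d**2/3))
P = 4*I*sqrt(3)/3 (P = sqrt(-33 - 12*(-5) - 3*(-5)**2)/3 = sqrt(-33 + 60 - 3*25)/3 = sqrt(-33 + 60 - 75)/3 = sqrt(-48)/3 = (4*I*sqrt(3))/3 = 4*I*sqrt(3)/3 ≈ 2.3094*I)
-463/(-37) + P*4 = -463/(-37) + (4*I*sqrt(3)/3)*4 = -463*(-1/37) + 16*I*sqrt(3)/3 = 463/37 + 16*I*sqrt(3)/3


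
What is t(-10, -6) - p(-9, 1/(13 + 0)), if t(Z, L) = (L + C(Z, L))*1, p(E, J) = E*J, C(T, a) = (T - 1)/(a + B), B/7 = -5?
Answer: -2686/533 ≈ -5.0394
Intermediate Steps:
B = -35 (B = 7*(-5) = -35)
C(T, a) = (-1 + T)/(-35 + a) (C(T, a) = (T - 1)/(a - 35) = (-1 + T)/(-35 + a))
t(Z, L) = L + (-1 + Z)/(-35 + L) (t(Z, L) = (L + (-1 + Z)/(-35 + L))*1 = L + (-1 + Z)/(-35 + L))
t(-10, -6) - p(-9, 1/(13 + 0)) = (-1 - 10 - 6*(-35 - 6))/(-35 - 6) - (-9)/(13 + 0) = (-1 - 10 - 6*(-41))/(-41) - (-9)/13 = -(-1 - 10 + 246)/41 - (-9)/13 = -1/41*235 - 1*(-9/13) = -235/41 + 9/13 = -2686/533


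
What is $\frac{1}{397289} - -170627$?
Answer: $\frac{67788230204}{397289} \approx 1.7063 \cdot 10^{5}$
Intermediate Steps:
$\frac{1}{397289} - -170627 = \frac{1}{397289} + 170627 = \frac{67788230204}{397289}$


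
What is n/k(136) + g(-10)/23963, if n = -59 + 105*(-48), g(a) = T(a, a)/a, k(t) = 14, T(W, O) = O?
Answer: -122187323/335482 ≈ -364.21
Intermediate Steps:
g(a) = 1 (g(a) = a/a = 1)
n = -5099 (n = -59 - 5040 = -5099)
n/k(136) + g(-10)/23963 = -5099/14 + 1/23963 = -122187323/335482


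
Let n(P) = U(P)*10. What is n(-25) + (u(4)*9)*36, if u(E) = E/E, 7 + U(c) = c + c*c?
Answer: 6254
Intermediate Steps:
U(c) = -7 + c + c² (U(c) = -7 + (c + c*c) = -7 + (c + c²) = -7 + c + c²)
n(P) = -70 + 10*P + 10*P² (n(P) = (-7 + P + P²)*10 = -70 + 10*P + 10*P²)
u(E) = 1
n(-25) + (u(4)*9)*36 = (-70 + 10*(-25) + 10*(-25)²) + (1*9)*36 = (-70 - 250 + 10*625) + 9*36 = (-70 - 250 + 6250) + 324 = 5930 + 324 = 6254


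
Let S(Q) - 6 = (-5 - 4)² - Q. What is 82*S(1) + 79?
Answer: 7131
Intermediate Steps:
S(Q) = 87 - Q (S(Q) = 6 + ((-5 - 4)² - Q) = 6 + ((-9)² - Q) = 6 + (81 - Q) = 87 - Q)
82*S(1) + 79 = 82*(87 - 1*1) + 79 = 82*(87 - 1) + 79 = 82*86 + 79 = 7052 + 79 = 7131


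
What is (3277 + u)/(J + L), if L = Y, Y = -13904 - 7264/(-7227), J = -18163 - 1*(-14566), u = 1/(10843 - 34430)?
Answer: -558608059746/2983105984781 ≈ -0.18726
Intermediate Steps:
u = -1/23587 (u = 1/(-23587) = -1/23587 ≈ -4.2396e-5)
J = -3597 (J = -18163 + 14566 = -3597)
Y = -100476944/7227 (Y = -13904 - 7264*(-1)/7227 = -13904 - 1*(-7264/7227) = -13904 + 7264/7227 = -100476944/7227 ≈ -13903.)
L = -100476944/7227 ≈ -13903.
(3277 + u)/(J + L) = (3277 - 1/23587)/(-3597 - 100476944/7227) = 77294598/(23587*(-126472463/7227)) = (77294598/23587)*(-7227/126472463) = -558608059746/2983105984781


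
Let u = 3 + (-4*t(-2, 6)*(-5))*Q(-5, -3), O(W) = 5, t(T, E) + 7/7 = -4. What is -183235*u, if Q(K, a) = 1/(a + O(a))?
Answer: 8612045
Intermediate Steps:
t(T, E) = -5 (t(T, E) = -1 - 4 = -5)
Q(K, a) = 1/(5 + a) (Q(K, a) = 1/(a + 5) = 1/(5 + a))
u = -47 (u = 3 + (-4*(-5)*(-5))/(5 - 3) = 3 + (20*(-5))/2 = 3 - 100*1/2 = 3 - 50 = -47)
-183235*u = -183235*(-47) = 8612045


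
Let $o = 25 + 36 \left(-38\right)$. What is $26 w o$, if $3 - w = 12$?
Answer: $314262$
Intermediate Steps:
$w = -9$ ($w = 3 - 12 = -9$)
$o = -1343$ ($o = 25 - 1368 = -1343$)
$26 w o = 26 \left(-9\right) \left(-1343\right) = \left(-234\right) \left(-1343\right) = 314262$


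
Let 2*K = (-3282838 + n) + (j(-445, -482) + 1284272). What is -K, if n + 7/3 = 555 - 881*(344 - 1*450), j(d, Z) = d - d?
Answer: 2856941/3 ≈ 9.5231e+5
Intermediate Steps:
j(d, Z) = 0
n = 281816/3 (n = -7/3 + (555 - 881*(344 - 1*450)) = -7/3 + (555 - 881*(344 - 450)) = -7/3 + (555 - 881*(-106)) = -7/3 + (555 + 93386) = -7/3 + 93941 = 281816/3 ≈ 93939.)
K = -2856941/3 (K = ((-3282838 + 281816/3) + (0 + 1284272))/2 = (-9566698/3 + 1284272)/2 = (½)*(-5713882/3) = -2856941/3 ≈ -9.5231e+5)
-K = -1*(-2856941/3) = 2856941/3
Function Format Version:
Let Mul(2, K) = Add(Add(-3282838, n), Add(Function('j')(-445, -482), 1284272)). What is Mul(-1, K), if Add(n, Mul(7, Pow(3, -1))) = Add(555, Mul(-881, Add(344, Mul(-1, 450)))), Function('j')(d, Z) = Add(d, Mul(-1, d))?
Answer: Rational(2856941, 3) ≈ 9.5231e+5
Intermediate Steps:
Function('j')(d, Z) = 0
n = Rational(281816, 3) (n = Add(Rational(-7, 3), Add(555, Mul(-881, Add(344, Mul(-1, 450))))) = Add(Rational(-7, 3), Add(555, Mul(-881, Add(344, -450)))) = Add(Rational(-7, 3), Add(555, Mul(-881, -106))) = Add(Rational(-7, 3), Add(555, 93386)) = Add(Rational(-7, 3), 93941) = Rational(281816, 3) ≈ 93939.)
K = Rational(-2856941, 3) (K = Mul(Rational(1, 2), Add(Add(-3282838, Rational(281816, 3)), Add(0, 1284272))) = Mul(Rational(1, 2), Add(Rational(-9566698, 3), 1284272)) = Mul(Rational(1, 2), Rational(-5713882, 3)) = Rational(-2856941, 3) ≈ -9.5231e+5)
Mul(-1, K) = Mul(-1, Rational(-2856941, 3)) = Rational(2856941, 3)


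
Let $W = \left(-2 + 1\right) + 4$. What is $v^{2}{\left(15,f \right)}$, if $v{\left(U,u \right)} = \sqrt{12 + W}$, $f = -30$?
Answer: $15$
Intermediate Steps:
$W = 3$ ($W = -1 + 4 = 3$)
$v{\left(U,u \right)} = \sqrt{15}$ ($v{\left(U,u \right)} = \sqrt{12 + 3} = \sqrt{15}$)
$v^{2}{\left(15,f \right)} = \left(\sqrt{15}\right)^{2} = 15$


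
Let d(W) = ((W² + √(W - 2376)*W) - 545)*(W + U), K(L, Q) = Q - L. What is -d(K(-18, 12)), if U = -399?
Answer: 130995 + 11070*I*√2346 ≈ 1.31e+5 + 5.3618e+5*I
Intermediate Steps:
d(W) = (-399 + W)*(-545 + W² + W*√(-2376 + W)) (d(W) = ((W² + √(W - 2376)*W) - 545)*(W - 399) = ((W² + √(-2376 + W)*W) - 545)*(-399 + W) = ((W² + W*√(-2376 + W)) - 545)*(-399 + W) = (-545 + W² + W*√(-2376 + W))*(-399 + W) = (-399 + W)*(-545 + W² + W*√(-2376 + W)))
-d(K(-18, 12)) = -(217455 + (12 - 1*(-18))³ - 545*(12 - 1*(-18)) - 399*(12 - 1*(-18))² + (12 - 1*(-18))²*√(-2376 + (12 - 1*(-18))) - 399*(12 - 1*(-18))*√(-2376 + (12 - 1*(-18)))) = -(217455 + (12 + 18)³ - 545*(12 + 18) - 399*(12 + 18)² + (12 + 18)²*√(-2376 + (12 + 18)) - 399*(12 + 18)*√(-2376 + (12 + 18))) = -(217455 + 30³ - 545*30 - 399*30² + 30²*√(-2376 + 30) - 399*30*√(-2376 + 30)) = -(217455 + 27000 - 16350 - 399*900 + 900*√(-2346) - 399*30*√(-2346)) = -(217455 + 27000 - 16350 - 359100 + 900*(I*√2346) - 399*30*I*√2346) = -(217455 + 27000 - 16350 - 359100 + 900*I*√2346 - 11970*I*√2346) = -(-130995 - 11070*I*√2346) = 130995 + 11070*I*√2346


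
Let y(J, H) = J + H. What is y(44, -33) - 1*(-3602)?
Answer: 3613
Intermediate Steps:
y(J, H) = H + J
y(44, -33) - 1*(-3602) = (-33 + 44) - 1*(-3602) = 11 + 3602 = 3613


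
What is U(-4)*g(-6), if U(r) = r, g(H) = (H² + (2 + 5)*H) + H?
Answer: 48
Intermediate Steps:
g(H) = H² + 8*H (g(H) = (H² + 7*H) + H = H² + 8*H)
U(-4)*g(-6) = -(-24)*(8 - 6) = -(-24)*2 = -4*(-12) = 48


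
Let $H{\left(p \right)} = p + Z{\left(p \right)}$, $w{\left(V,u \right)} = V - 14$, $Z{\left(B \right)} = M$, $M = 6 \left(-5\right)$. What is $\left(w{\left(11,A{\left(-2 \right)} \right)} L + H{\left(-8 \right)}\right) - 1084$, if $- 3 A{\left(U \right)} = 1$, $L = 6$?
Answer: $-1140$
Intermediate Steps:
$M = -30$
$A{\left(U \right)} = - \frac{1}{3}$ ($A{\left(U \right)} = \left(- \frac{1}{3}\right) 1 = - \frac{1}{3}$)
$Z{\left(B \right)} = -30$
$w{\left(V,u \right)} = -14 + V$
$H{\left(p \right)} = -30 + p$ ($H{\left(p \right)} = p - 30 = -30 + p$)
$\left(w{\left(11,A{\left(-2 \right)} \right)} L + H{\left(-8 \right)}\right) - 1084 = \left(\left(-14 + 11\right) 6 - 38\right) - 1084 = \left(\left(-3\right) 6 - 38\right) - 1084 = \left(-18 - 38\right) - 1084 = -56 - 1084 = -1140$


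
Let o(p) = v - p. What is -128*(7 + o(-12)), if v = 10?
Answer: -3712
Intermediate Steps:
o(p) = 10 - p
-128*(7 + o(-12)) = -128*(7 + (10 - 1*(-12))) = -128*(7 + (10 + 12)) = -128*(7 + 22) = -128*29 = -3712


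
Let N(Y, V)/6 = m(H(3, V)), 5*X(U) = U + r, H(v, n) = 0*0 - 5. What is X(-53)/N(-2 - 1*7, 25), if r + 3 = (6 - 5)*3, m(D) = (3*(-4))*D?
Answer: -53/1800 ≈ -0.029444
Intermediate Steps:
H(v, n) = -5 (H(v, n) = 0 - 5 = -5)
m(D) = -12*D
r = 0 (r = -3 + (6 - 5)*3 = -3 + 1*3 = -3 + 3 = 0)
X(U) = U/5 (X(U) = (U + 0)/5 = U/5)
N(Y, V) = 360 (N(Y, V) = 6*(-12*(-5)) = 6*60 = 360)
X(-53)/N(-2 - 1*7, 25) = ((⅕)*(-53))/360 = -53/5*1/360 = -53/1800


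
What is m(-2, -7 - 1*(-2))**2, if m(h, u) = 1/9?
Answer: 1/81 ≈ 0.012346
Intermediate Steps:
m(h, u) = 1/9
m(-2, -7 - 1*(-2))**2 = (1/9)**2 = 1/81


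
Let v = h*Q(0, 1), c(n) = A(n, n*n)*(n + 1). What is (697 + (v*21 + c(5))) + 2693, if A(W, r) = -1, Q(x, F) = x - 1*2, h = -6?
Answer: 3636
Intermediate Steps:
Q(x, F) = -2 + x (Q(x, F) = x - 2 = -2 + x)
c(n) = -1 - n (c(n) = -(n + 1) = -(1 + n) = -1 - n)
v = 12 (v = -6*(-2 + 0) = -6*(-2) = 12)
(697 + (v*21 + c(5))) + 2693 = (697 + (12*21 + (-1 - 1*5))) + 2693 = (697 + (252 + (-1 - 5))) + 2693 = (697 + (252 - 6)) + 2693 = (697 + 246) + 2693 = 943 + 2693 = 3636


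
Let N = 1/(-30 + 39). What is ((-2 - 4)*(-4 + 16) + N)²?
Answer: 418609/81 ≈ 5168.0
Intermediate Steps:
N = ⅑ (N = 1/9 = ⅑ ≈ 0.11111)
((-2 - 4)*(-4 + 16) + N)² = ((-2 - 4)*(-4 + 16) + ⅑)² = (-6*12 + ⅑)² = (-72 + ⅑)² = (-647/9)² = 418609/81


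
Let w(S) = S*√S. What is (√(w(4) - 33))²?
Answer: -25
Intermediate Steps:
w(S) = S^(3/2)
(√(w(4) - 33))² = (√(4^(3/2) - 33))² = (√(8 - 33))² = (√(-25))² = (5*I)² = -25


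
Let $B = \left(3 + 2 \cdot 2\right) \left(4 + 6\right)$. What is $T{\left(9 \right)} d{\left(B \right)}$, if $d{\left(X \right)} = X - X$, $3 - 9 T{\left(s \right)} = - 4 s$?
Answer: $0$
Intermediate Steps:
$T{\left(s \right)} = \frac{1}{3} + \frac{4 s}{9}$ ($T{\left(s \right)} = \frac{1}{3} - \frac{\left(-4\right) s}{9} = \frac{1}{3} + \frac{4 s}{9}$)
$B = 70$ ($B = \left(3 + 4\right) 10 = 7 \cdot 10 = 70$)
$d{\left(X \right)} = 0$
$T{\left(9 \right)} d{\left(B \right)} = \left(\frac{1}{3} + \frac{4}{9} \cdot 9\right) 0 = \left(\frac{1}{3} + 4\right) 0 = \frac{13}{3} \cdot 0 = 0$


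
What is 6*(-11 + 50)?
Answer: 234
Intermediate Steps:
6*(-11 + 50) = 6*39 = 234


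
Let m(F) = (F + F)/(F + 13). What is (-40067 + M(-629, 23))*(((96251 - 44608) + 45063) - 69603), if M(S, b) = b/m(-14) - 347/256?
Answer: -1946023072163/1792 ≈ -1.0859e+9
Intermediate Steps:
m(F) = 2*F/(13 + F) (m(F) = (2*F)/(13 + F) = 2*F/(13 + F))
M(S, b) = -347/256 + b/28 (M(S, b) = b/((2*(-14)/(13 - 14))) - 347/256 = b/((2*(-14)/(-1))) - 347*1/256 = b/((2*(-14)*(-1))) - 347/256 = b/28 - 347/256 = -347/256 + b/28)
(-40067 + M(-629, 23))*(((96251 - 44608) + 45063) - 69603) = (-40067 + (-347/256 + (1/28)*23))*(((96251 - 44608) + 45063) - 69603) = (-40067 + (-347/256 + 23/28))*((51643 + 45063) - 69603) = (-40067 - 957/1792)*(96706 - 69603) = -71801021/1792*27103 = -1946023072163/1792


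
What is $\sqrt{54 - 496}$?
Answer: $i \sqrt{442} \approx 21.024 i$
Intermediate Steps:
$\sqrt{54 - 496} = \sqrt{-442} = i \sqrt{442}$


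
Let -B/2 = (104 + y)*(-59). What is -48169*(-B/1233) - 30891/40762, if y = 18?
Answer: 28266000855485/50259546 ≈ 5.6240e+5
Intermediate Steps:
B = 14396 (B = -2*(104 + 18)*(-59) = -244*(-59) = -2*(-7198) = 14396)
-48169*(-B/1233) - 30891/40762 = -48169/((-1233/14396)) - 30891/40762 = -48169/((-1233*1/14396)) - 30891*1/40762 = -48169/(-1233/14396) - 30891/40762 = -48169*(-14396/1233) - 30891/40762 = 693440924/1233 - 30891/40762 = 28266000855485/50259546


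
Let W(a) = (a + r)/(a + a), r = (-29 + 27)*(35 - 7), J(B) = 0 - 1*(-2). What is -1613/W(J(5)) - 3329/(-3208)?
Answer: 10438891/86616 ≈ 120.52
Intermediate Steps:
J(B) = 2 (J(B) = 0 + 2 = 2)
r = -56 (r = -2*28 = -56)
W(a) = (-56 + a)/(2*a) (W(a) = (a - 56)/(a + a) = (-56 + a)/((2*a)) = (-56 + a)*(1/(2*a)) = (-56 + a)/(2*a))
-1613/W(J(5)) - 3329/(-3208) = -1613*4/(-56 + 2) - 3329/(-3208) = -1613/((½)*(½)*(-54)) - 3329*(-1/3208) = -1613/(-27/2) + 3329/3208 = -1613*(-2/27) + 3329/3208 = 3226/27 + 3329/3208 = 10438891/86616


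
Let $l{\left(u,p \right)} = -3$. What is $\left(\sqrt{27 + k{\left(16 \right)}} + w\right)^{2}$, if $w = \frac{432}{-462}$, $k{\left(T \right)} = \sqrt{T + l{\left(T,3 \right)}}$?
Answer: $\frac{\left(72 - 77 \sqrt{27 + \sqrt{13}}\right)^{2}}{5929} \approx 21.134$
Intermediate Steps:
$k{\left(T \right)} = \sqrt{-3 + T}$ ($k{\left(T \right)} = \sqrt{T - 3} = \sqrt{-3 + T}$)
$w = - \frac{72}{77}$ ($w = 432 \left(- \frac{1}{462}\right) = - \frac{72}{77} \approx -0.93507$)
$\left(\sqrt{27 + k{\left(16 \right)}} + w\right)^{2} = \left(\sqrt{27 + \sqrt{-3 + 16}} - \frac{72}{77}\right)^{2} = \left(\sqrt{27 + \sqrt{13}} - \frac{72}{77}\right)^{2} = \left(- \frac{72}{77} + \sqrt{27 + \sqrt{13}}\right)^{2}$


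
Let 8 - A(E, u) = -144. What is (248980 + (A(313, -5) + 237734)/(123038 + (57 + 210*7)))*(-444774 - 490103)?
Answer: -28994678757824922/124565 ≈ -2.3277e+11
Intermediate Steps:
A(E, u) = 152 (A(E, u) = 8 - 1*(-144) = 8 + 144 = 152)
(248980 + (A(313, -5) + 237734)/(123038 + (57 + 210*7)))*(-444774 - 490103) = (248980 + (152 + 237734)/(123038 + (57 + 210*7)))*(-444774 - 490103) = (248980 + 237886/(123038 + (57 + 1470)))*(-934877) = (248980 + 237886/(123038 + 1527))*(-934877) = (248980 + 237886/124565)*(-934877) = (31014431586/124565)*(-934877) = -28994678757824922/124565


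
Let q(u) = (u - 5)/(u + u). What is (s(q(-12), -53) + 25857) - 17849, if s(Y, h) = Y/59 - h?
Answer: 11414393/1416 ≈ 8061.0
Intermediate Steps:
q(u) = (-5 + u)/(2*u) (q(u) = (-5 + u)/((2*u)) = (-5 + u)*(1/(2*u)) = (-5 + u)/(2*u))
s(Y, h) = -h + Y/59 (s(Y, h) = Y*(1/59) - h = Y/59 - h = -h + Y/59)
(s(q(-12), -53) + 25857) - 17849 = ((-1*(-53) + ((½)*(-5 - 12)/(-12))/59) + 25857) - 17849 = ((53 + ((½)*(-1/12)*(-17))/59) + 25857) - 17849 = ((53 + (1/59)*(17/24)) + 25857) - 17849 = ((53 + 17/1416) + 25857) - 17849 = (75065/1416 + 25857) - 17849 = 36688577/1416 - 17849 = 11414393/1416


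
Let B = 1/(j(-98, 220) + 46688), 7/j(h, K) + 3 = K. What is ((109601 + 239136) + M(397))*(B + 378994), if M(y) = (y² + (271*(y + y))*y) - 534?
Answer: 47135037238217233730/1447329 ≈ 3.2567e+13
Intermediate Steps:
j(h, K) = 7/(-3 + K)
B = 31/1447329 (B = 1/(7/(-3 + 220) + 46688) = 1/(7/217 + 46688) = 1/(7*(1/217) + 46688) = 1/(1/31 + 46688) = 1/(1447329/31) = 31/1447329 ≈ 2.1419e-5)
M(y) = -534 + 543*y² (M(y) = (y² + (271*(2*y))*y) - 534 = (y² + (542*y)*y) - 534 = (y² + 542*y²) - 534 = 543*y² - 534 = -534 + 543*y²)
((109601 + 239136) + M(397))*(B + 378994) = ((109601 + 239136) + (-534 + 543*397²))*(31/1447329 + 378994) = (348737 + (-534 + 543*157609))*(548529007057/1447329) = (348737 + (-534 + 85581687))*(548529007057/1447329) = (348737 + 85581153)*(548529007057/1447329) = 85929890*(548529007057/1447329) = 47135037238217233730/1447329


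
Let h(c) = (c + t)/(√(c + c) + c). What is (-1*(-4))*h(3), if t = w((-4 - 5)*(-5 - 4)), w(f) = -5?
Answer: -8 + 8*√6/3 ≈ -1.4680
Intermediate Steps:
t = -5
h(c) = (-5 + c)/(c + √2*√c) (h(c) = (c - 5)/(√(c + c) + c) = (-5 + c)/(√(2*c) + c) = (-5 + c)/(√2*√c + c) = (-5 + c)/(c + √2*√c))
(-1*(-4))*h(3) = (-1*(-4))*((-5 + 3)/(3 + √2*√3)) = 4*(-2/(3 + √6)) = -8/(3 + √6)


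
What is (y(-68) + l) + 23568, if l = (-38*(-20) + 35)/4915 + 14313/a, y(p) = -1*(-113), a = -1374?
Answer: 10656900663/450214 ≈ 23671.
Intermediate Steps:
y(p) = 113
l = -4617071/450214 (l = (-38*(-20) + 35)/4915 + 14313/(-1374) = (760 + 35)*(1/4915) + 14313*(-1/1374) = 795*(1/4915) - 4771/458 = 159/983 - 4771/458 = -4617071/450214 ≈ -10.255)
(y(-68) + l) + 23568 = (113 - 4617071/450214) + 23568 = 46257111/450214 + 23568 = 10656900663/450214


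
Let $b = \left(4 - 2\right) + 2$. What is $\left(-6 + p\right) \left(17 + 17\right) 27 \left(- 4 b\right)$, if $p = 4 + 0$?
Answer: $29376$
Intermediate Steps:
$p = 4$
$b = 4$ ($b = 2 + 2 = 4$)
$\left(-6 + p\right) \left(17 + 17\right) 27 \left(- 4 b\right) = \left(-6 + 4\right) \left(17 + 17\right) 27 \left(\left(-4\right) 4\right) = \left(-2\right) 34 \cdot 27 \left(-16\right) = \left(-68\right) 27 \left(-16\right) = \left(-1836\right) \left(-16\right) = 29376$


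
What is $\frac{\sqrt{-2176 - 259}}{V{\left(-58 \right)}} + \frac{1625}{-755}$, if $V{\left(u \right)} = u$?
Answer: $- \frac{325}{151} - \frac{i \sqrt{2435}}{58} \approx -2.1523 - 0.85079 i$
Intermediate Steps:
$\frac{\sqrt{-2176 - 259}}{V{\left(-58 \right)}} + \frac{1625}{-755} = \frac{\sqrt{-2176 - 259}}{-58} + \frac{1625}{-755} = \sqrt{-2435} \left(- \frac{1}{58}\right) + 1625 \left(- \frac{1}{755}\right) = i \sqrt{2435} \left(- \frac{1}{58}\right) - \frac{325}{151} = - \frac{i \sqrt{2435}}{58} - \frac{325}{151} = - \frac{325}{151} - \frac{i \sqrt{2435}}{58}$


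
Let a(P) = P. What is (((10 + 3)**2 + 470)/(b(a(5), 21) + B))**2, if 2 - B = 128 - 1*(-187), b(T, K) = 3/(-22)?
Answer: 197627364/47458321 ≈ 4.1642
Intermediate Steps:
b(T, K) = -3/22 (b(T, K) = 3*(-1/22) = -3/22)
B = -313 (B = 2 - (128 - 1*(-187)) = 2 - (128 + 187) = 2 - 1*315 = 2 - 315 = -313)
(((10 + 3)**2 + 470)/(b(a(5), 21) + B))**2 = (((10 + 3)**2 + 470)/(-3/22 - 313))**2 = ((13**2 + 470)/(-6889/22))**2 = ((169 + 470)*(-22/6889))**2 = (639*(-22/6889))**2 = (-14058/6889)**2 = 197627364/47458321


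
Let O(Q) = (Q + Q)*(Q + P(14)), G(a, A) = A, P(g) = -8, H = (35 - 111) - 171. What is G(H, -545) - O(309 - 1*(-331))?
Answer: -809505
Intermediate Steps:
H = -247 (H = -76 - 171 = -247)
O(Q) = 2*Q*(-8 + Q) (O(Q) = (Q + Q)*(Q - 8) = (2*Q)*(-8 + Q) = 2*Q*(-8 + Q))
G(H, -545) - O(309 - 1*(-331)) = -545 - 2*(309 - 1*(-331))*(-8 + (309 - 1*(-331))) = -545 - 2*(309 + 331)*(-8 + (309 + 331)) = -545 - 2*640*(-8 + 640) = -545 - 2*640*632 = -545 - 1*808960 = -545 - 808960 = -809505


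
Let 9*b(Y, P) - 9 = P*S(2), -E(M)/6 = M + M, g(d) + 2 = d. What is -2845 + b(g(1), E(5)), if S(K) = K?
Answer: -8572/3 ≈ -2857.3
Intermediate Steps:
g(d) = -2 + d
E(M) = -12*M (E(M) = -6*(M + M) = -12*M)
b(Y, P) = 1 + 2*P/9 (b(Y, P) = 1 + (P*2)/9 = 1 + (2*P)/9 = 1 + 2*P/9)
-2845 + b(g(1), E(5)) = -2845 + (1 + 2*(-12*5)/9) = -2845 + (1 + (2/9)*(-60)) = -2845 + (1 - 40/3) = -2845 - 37/3 = -8572/3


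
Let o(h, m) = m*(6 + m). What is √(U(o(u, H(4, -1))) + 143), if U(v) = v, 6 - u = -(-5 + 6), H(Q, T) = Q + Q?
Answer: √255 ≈ 15.969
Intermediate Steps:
H(Q, T) = 2*Q
u = 7 (u = 6 - (-1)*(-5 + 6) = 6 - (-1) = 6 - 1*(-1) = 6 + 1 = 7)
√(U(o(u, H(4, -1))) + 143) = √((2*4)*(6 + 2*4) + 143) = √(8*(6 + 8) + 143) = √(8*14 + 143) = √(112 + 143) = √255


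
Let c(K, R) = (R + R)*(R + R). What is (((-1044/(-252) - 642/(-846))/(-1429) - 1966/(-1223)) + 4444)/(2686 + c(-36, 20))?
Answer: 3834216452410/3696562126047 ≈ 1.0372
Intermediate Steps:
c(K, R) = 4*R² (c(K, R) = (2*R)*(2*R) = 4*R²)
(((-1044/(-252) - 642/(-846))/(-1429) - 1966/(-1223)) + 4444)/(2686 + c(-36, 20)) = (((-1044/(-252) - 642/(-846))/(-1429) - 1966/(-1223)) + 4444)/(2686 + 4*20²) = (((-1044*(-1/252) - 642*(-1/846))*(-1/1429) - 1966*(-1/1223)) + 4444)/(2686 + 4*400) = (((29/7 + 107/141)*(-1/1429) + 1966/1223) + 4444)/(2686 + 1600) = (((4838/987)*(-1/1429) + 1966/1223) + 4444)/4286 = ((-4838/1410423 + 1966/1223) + 4444)*(1/4286) = (2766974744/1724947329 + 4444)*(1/4286) = (7668432904820/1724947329)*(1/4286) = 3834216452410/3696562126047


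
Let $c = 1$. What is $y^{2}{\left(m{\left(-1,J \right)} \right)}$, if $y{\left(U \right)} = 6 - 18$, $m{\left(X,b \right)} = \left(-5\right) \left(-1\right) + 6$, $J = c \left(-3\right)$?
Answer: $144$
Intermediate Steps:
$J = -3$ ($J = 1 \left(-3\right) = -3$)
$m{\left(X,b \right)} = 11$ ($m{\left(X,b \right)} = 5 + 6 = 11$)
$y{\left(U \right)} = -12$ ($y{\left(U \right)} = 6 - 18 = -12$)
$y^{2}{\left(m{\left(-1,J \right)} \right)} = \left(-12\right)^{2} = 144$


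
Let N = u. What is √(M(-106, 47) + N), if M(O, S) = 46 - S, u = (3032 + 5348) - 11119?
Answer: 2*I*√685 ≈ 52.345*I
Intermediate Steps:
u = -2739 (u = 8380 - 11119 = -2739)
N = -2739
√(M(-106, 47) + N) = √((46 - 1*47) - 2739) = √((46 - 47) - 2739) = √(-1 - 2739) = √(-2740) = 2*I*√685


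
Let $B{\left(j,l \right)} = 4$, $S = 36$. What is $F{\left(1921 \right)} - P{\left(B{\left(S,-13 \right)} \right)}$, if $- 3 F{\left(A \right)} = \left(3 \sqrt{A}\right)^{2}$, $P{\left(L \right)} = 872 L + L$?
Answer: $-9255$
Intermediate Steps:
$P{\left(L \right)} = 873 L$
$F{\left(A \right)} = - 3 A$ ($F{\left(A \right)} = - \frac{\left(3 \sqrt{A}\right)^{2}}{3} = - \frac{9 A}{3} = - 3 A$)
$F{\left(1921 \right)} - P{\left(B{\left(S,-13 \right)} \right)} = \left(-3\right) 1921 - 873 \cdot 4 = -5763 - 3492 = -9255$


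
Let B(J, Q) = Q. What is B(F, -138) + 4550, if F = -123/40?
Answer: 4412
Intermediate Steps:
F = -123/40 (F = -123*1/40 = -123/40 ≈ -3.0750)
B(F, -138) + 4550 = -138 + 4550 = 4412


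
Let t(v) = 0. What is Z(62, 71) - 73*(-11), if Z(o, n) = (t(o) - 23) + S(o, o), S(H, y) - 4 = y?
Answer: 846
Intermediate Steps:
S(H, y) = 4 + y
Z(o, n) = -19 + o (Z(o, n) = (0 - 23) + (4 + o) = -23 + (4 + o) = -19 + o)
Z(62, 71) - 73*(-11) = (-19 + 62) - 73*(-11) = 43 + 803 = 846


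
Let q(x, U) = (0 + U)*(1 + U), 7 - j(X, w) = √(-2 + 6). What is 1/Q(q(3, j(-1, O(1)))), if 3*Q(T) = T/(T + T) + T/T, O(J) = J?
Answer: 2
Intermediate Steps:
j(X, w) = 5 (j(X, w) = 7 - √(-2 + 6) = 7 - √4 = 7 - 1*2 = 7 - 2 = 5)
q(x, U) = U*(1 + U)
Q(T) = ½ (Q(T) = (T/(T + T) + T/T)/3 = (T/((2*T)) + 1)/3 = (T*(1/(2*T)) + 1)/3 = (½ + 1)/3 = (⅓)*(3/2) = ½)
1/Q(q(3, j(-1, O(1)))) = 1/(½) = 2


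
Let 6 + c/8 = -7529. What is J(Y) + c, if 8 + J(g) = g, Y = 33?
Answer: -60255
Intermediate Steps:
c = -60280 (c = -48 + 8*(-7529) = -48 - 60232 = -60280)
J(g) = -8 + g
J(Y) + c = (-8 + 33) - 60280 = 25 - 60280 = -60255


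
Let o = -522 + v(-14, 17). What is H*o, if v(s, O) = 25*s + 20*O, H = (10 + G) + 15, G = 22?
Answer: -25004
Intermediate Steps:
H = 47 (H = (10 + 22) + 15 = 32 + 15 = 47)
v(s, O) = 20*O + 25*s
o = -532 (o = -522 + (20*17 + 25*(-14)) = -522 + (340 - 350) = -522 - 10 = -532)
H*o = 47*(-532) = -25004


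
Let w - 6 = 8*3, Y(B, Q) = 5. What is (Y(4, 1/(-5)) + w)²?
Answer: 1225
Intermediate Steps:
w = 30 (w = 6 + 8*3 = 6 + 24 = 30)
(Y(4, 1/(-5)) + w)² = (5 + 30)² = 35² = 1225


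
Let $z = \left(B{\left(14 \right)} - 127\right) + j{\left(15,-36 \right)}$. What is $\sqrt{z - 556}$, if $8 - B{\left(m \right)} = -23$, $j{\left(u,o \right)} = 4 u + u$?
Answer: $i \sqrt{577} \approx 24.021 i$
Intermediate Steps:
$j{\left(u,o \right)} = 5 u$
$B{\left(m \right)} = 31$ ($B{\left(m \right)} = 8 - -23 = 8 + 23 = 31$)
$z = -21$ ($z = \left(31 - 127\right) + 5 \cdot 15 = -96 + 75 = -21$)
$\sqrt{z - 556} = \sqrt{-21 - 556} = \sqrt{-577} = i \sqrt{577}$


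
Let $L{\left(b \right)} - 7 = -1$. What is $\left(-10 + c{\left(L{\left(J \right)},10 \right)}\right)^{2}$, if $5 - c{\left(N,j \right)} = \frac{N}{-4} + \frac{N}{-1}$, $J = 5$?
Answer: $\frac{25}{4} \approx 6.25$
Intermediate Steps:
$L{\left(b \right)} = 6$ ($L{\left(b \right)} = 7 - 1 = 6$)
$c{\left(N,j \right)} = 5 + \frac{5 N}{4}$ ($c{\left(N,j \right)} = 5 - \left(\frac{N}{-4} + \frac{N}{-1}\right) = 5 - \left(N \left(- \frac{1}{4}\right) + N \left(-1\right)\right) = 5 - \left(- \frac{N}{4} - N\right) = 5 - - \frac{5 N}{4} = 5 + \frac{5 N}{4}$)
$\left(-10 + c{\left(L{\left(J \right)},10 \right)}\right)^{2} = \left(-10 + \left(5 + \frac{5}{4} \cdot 6\right)\right)^{2} = \left(-10 + \left(5 + \frac{15}{2}\right)\right)^{2} = \left(-10 + \frac{25}{2}\right)^{2} = \left(\frac{5}{2}\right)^{2} = \frac{25}{4}$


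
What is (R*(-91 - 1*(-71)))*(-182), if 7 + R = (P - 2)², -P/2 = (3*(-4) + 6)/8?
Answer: -24570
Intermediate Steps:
P = 3/2 (P = -2*(3*(-4) + 6)/8 = -2*(-12 + 6)/8 = -(-12)/8 = -2*(-¾) = 3/2 ≈ 1.5000)
R = -27/4 (R = -7 + (3/2 - 2)² = -7 + (-½)² = -7 + ¼ = -27/4 ≈ -6.7500)
(R*(-91 - 1*(-71)))*(-182) = -27*(-91 - 1*(-71))/4*(-182) = -27*(-91 + 71)/4*(-182) = -27/4*(-20)*(-182) = 135*(-182) = -24570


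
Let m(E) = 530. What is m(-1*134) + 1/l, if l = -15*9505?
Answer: 75564749/142575 ≈ 530.00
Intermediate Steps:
l = -142575
m(-1*134) + 1/l = 530 + 1/(-142575) = 530 - 1/142575 = 75564749/142575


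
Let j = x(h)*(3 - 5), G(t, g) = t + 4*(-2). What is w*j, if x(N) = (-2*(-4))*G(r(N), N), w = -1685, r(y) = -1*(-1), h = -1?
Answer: -188720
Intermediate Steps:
r(y) = 1
G(t, g) = -8 + t (G(t, g) = t - 8 = -8 + t)
x(N) = -56 (x(N) = (-2*(-4))*(-8 + 1) = 8*(-7) = -56)
j = 112 (j = -56*(3 - 5) = -56*(-2) = 112)
w*j = -1685*112 = -188720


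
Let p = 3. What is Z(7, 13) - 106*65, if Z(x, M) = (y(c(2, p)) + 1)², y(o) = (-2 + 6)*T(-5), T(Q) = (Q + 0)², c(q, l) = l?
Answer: 3311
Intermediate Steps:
T(Q) = Q²
y(o) = 100 (y(o) = (-2 + 6)*(-5)² = 4*25 = 100)
Z(x, M) = 10201 (Z(x, M) = (100 + 1)² = 101² = 10201)
Z(7, 13) - 106*65 = 10201 - 106*65 = 10201 - 6890 = 3311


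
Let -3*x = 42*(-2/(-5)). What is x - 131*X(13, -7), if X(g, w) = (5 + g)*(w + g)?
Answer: -70768/5 ≈ -14154.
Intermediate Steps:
X(g, w) = (5 + g)*(g + w)
x = -28/5 (x = -14*(-2/(-5)) = -14*(-2*(-⅕)) = -14*2/5 = -⅓*84/5 = -28/5 ≈ -5.6000)
x - 131*X(13, -7) = -28/5 - 131*(13² + 5*13 + 5*(-7) + 13*(-7)) = -28/5 - 131*(169 + 65 - 35 - 91) = -28/5 - 131*108 = -28/5 - 14148 = -70768/5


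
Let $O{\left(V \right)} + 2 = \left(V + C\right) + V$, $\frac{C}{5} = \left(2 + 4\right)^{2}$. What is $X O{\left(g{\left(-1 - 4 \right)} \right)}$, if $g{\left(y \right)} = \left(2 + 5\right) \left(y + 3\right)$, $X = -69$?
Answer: $-10350$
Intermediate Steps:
$C = 180$ ($C = 5 \left(2 + 4\right)^{2} = 5 \cdot 6^{2} = 5 \cdot 36 = 180$)
$g{\left(y \right)} = 21 + 7 y$ ($g{\left(y \right)} = 7 \left(3 + y\right) = 21 + 7 y$)
$O{\left(V \right)} = 178 + 2 V$ ($O{\left(V \right)} = -2 + \left(\left(V + 180\right) + V\right) = -2 + \left(\left(180 + V\right) + V\right) = -2 + \left(180 + 2 V\right) = 178 + 2 V$)
$X O{\left(g{\left(-1 - 4 \right)} \right)} = - 69 \left(178 + 2 \left(21 + 7 \left(-1 - 4\right)\right)\right) = - 69 \left(178 + 2 \left(21 + 7 \left(-5\right)\right)\right) = - 69 \left(178 + 2 \left(21 - 35\right)\right) = - 69 \left(178 + 2 \left(-14\right)\right) = - 69 \left(178 - 28\right) = \left(-69\right) 150 = -10350$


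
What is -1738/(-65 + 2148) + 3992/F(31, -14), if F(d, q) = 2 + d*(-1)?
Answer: -8365738/60407 ≈ -138.49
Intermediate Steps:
F(d, q) = 2 - d
-1738/(-65 + 2148) + 3992/F(31, -14) = -1738/(-65 + 2148) + 3992/(2 - 1*31) = -1738/2083 + 3992/(2 - 31) = -1738*1/2083 + 3992/(-29) = -1738/2083 + 3992*(-1/29) = -1738/2083 - 3992/29 = -8365738/60407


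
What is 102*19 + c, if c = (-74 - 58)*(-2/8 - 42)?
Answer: 7515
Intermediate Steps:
c = 5577 (c = -132*(-2*1/8 - 42) = -132*(-1/4 - 42) = -132*(-169/4) = 5577)
102*19 + c = 102*19 + 5577 = 1938 + 5577 = 7515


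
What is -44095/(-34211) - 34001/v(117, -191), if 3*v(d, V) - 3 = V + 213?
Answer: -3488522258/855275 ≈ -4078.8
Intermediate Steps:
v(d, V) = 72 + V/3 (v(d, V) = 1 + (V + 213)/3 = 1 + (213 + V)/3 = 1 + (71 + V/3) = 72 + V/3)
-44095/(-34211) - 34001/v(117, -191) = -44095/(-34211) - 34001/(72 + (⅓)*(-191)) = -44095*(-1/34211) - 34001/(72 - 191/3) = 44095/34211 - 34001/25/3 = 44095/34211 - 34001*3/25 = 44095/34211 - 102003/25 = -3488522258/855275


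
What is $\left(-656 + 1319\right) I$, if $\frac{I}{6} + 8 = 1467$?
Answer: $5803902$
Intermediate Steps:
$I = 8754$ ($I = -48 + 6 \cdot 1467 = -48 + 8802 = 8754$)
$\left(-656 + 1319\right) I = \left(-656 + 1319\right) 8754 = 663 \cdot 8754 = 5803902$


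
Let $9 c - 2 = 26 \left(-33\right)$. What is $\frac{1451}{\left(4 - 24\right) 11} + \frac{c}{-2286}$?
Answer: $- \frac{14832277}{2263140} \approx -6.5538$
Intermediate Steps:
$c = - \frac{856}{9}$ ($c = \frac{2}{9} + \frac{26 \left(-33\right)}{9} = \frac{2}{9} + \frac{1}{9} \left(-858\right) = \frac{2}{9} - \frac{286}{3} = - \frac{856}{9} \approx -95.111$)
$\frac{1451}{\left(4 - 24\right) 11} + \frac{c}{-2286} = \frac{1451}{\left(4 - 24\right) 11} - \frac{856}{9 \left(-2286\right)} = \frac{1451}{\left(-20\right) 11} - - \frac{428}{10287} = \frac{1451}{-220} + \frac{428}{10287} = 1451 \left(- \frac{1}{220}\right) + \frac{428}{10287} = - \frac{1451}{220} + \frac{428}{10287} = - \frac{14832277}{2263140}$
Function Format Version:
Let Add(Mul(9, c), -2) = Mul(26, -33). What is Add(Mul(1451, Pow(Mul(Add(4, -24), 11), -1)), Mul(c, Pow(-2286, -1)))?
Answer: Rational(-14832277, 2263140) ≈ -6.5538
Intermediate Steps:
c = Rational(-856, 9) (c = Add(Rational(2, 9), Mul(Rational(1, 9), Mul(26, -33))) = Add(Rational(2, 9), Mul(Rational(1, 9), -858)) = Add(Rational(2, 9), Rational(-286, 3)) = Rational(-856, 9) ≈ -95.111)
Add(Mul(1451, Pow(Mul(Add(4, -24), 11), -1)), Mul(c, Pow(-2286, -1))) = Add(Mul(1451, Pow(Mul(Add(4, -24), 11), -1)), Mul(Rational(-856, 9), Pow(-2286, -1))) = Add(Mul(1451, Pow(Mul(-20, 11), -1)), Mul(Rational(-856, 9), Rational(-1, 2286))) = Add(Mul(1451, Pow(-220, -1)), Rational(428, 10287)) = Add(Mul(1451, Rational(-1, 220)), Rational(428, 10287)) = Add(Rational(-1451, 220), Rational(428, 10287)) = Rational(-14832277, 2263140)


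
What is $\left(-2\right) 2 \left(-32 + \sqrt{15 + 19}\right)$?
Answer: $128 - 4 \sqrt{34} \approx 104.68$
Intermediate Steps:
$\left(-2\right) 2 \left(-32 + \sqrt{15 + 19}\right) = - 4 \left(-32 + \sqrt{34}\right) = 128 - 4 \sqrt{34}$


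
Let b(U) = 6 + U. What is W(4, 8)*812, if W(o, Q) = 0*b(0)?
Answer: 0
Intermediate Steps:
W(o, Q) = 0 (W(o, Q) = 0*(6 + 0) = 0*6 = 0)
W(4, 8)*812 = 0*812 = 0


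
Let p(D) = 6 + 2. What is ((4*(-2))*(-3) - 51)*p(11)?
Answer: -216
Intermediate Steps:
p(D) = 8
((4*(-2))*(-3) - 51)*p(11) = ((4*(-2))*(-3) - 51)*8 = (-8*(-3) - 51)*8 = (24 - 51)*8 = -27*8 = -216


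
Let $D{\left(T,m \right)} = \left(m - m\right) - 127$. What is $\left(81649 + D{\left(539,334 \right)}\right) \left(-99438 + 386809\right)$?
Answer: $23427058662$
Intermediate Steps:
$D{\left(T,m \right)} = -127$ ($D{\left(T,m \right)} = 0 - 127 = -127$)
$\left(81649 + D{\left(539,334 \right)}\right) \left(-99438 + 386809\right) = \left(81649 - 127\right) \left(-99438 + 386809\right) = 81522 \cdot 287371 = 23427058662$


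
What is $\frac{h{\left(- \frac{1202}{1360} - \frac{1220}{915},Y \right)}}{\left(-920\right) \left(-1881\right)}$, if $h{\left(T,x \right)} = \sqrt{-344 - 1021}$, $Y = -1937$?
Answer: $\frac{i \sqrt{1365}}{1730520} \approx 2.135 \cdot 10^{-5} i$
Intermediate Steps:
$h{\left(T,x \right)} = i \sqrt{1365}$ ($h{\left(T,x \right)} = \sqrt{-1365} = i \sqrt{1365}$)
$\frac{h{\left(- \frac{1202}{1360} - \frac{1220}{915},Y \right)}}{\left(-920\right) \left(-1881\right)} = \frac{i \sqrt{1365}}{\left(-920\right) \left(-1881\right)} = \frac{i \sqrt{1365}}{1730520}$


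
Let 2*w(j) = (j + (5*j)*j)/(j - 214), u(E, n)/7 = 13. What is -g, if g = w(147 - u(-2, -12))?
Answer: 3934/79 ≈ 49.797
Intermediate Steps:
u(E, n) = 91 (u(E, n) = 7*13 = 91)
w(j) = (j + 5*j**2)/(2*(-214 + j)) (w(j) = ((j + (5*j)*j)/(j - 214))/2 = ((j + 5*j**2)/(-214 + j))/2 = (j + 5*j**2)/(2*(-214 + j)))
g = -3934/79 (g = (147 - 1*91)*(1 + 5*(147 - 1*91))/(2*(-214 + (147 - 1*91))) = (147 - 91)*(1 + 5*(147 - 91))/(2*(-214 + (147 - 91))) = (1/2)*56*(1 + 5*56)/(-214 + 56) = (1/2)*56*(1 + 280)/(-158) = (1/2)*56*(-1/158)*281 = -3934/79 ≈ -49.797)
-g = -1*(-3934/79) = 3934/79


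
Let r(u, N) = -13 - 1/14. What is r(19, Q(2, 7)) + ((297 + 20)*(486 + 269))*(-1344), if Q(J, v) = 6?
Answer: -4503327543/14 ≈ -3.2167e+8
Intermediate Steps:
r(u, N) = -183/14 (r(u, N) = -13 - 1*1/14 = -13 - 1/14 = -183/14)
r(19, Q(2, 7)) + ((297 + 20)*(486 + 269))*(-1344) = -183/14 + ((297 + 20)*(486 + 269))*(-1344) = -183/14 + (317*755)*(-1344) = -183/14 + 239335*(-1344) = -183/14 - 321666240 = -4503327543/14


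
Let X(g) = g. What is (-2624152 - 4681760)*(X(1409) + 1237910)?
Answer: -9054355553928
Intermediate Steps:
(-2624152 - 4681760)*(X(1409) + 1237910) = (-2624152 - 4681760)*(1409 + 1237910) = -7305912*1239319 = -9054355553928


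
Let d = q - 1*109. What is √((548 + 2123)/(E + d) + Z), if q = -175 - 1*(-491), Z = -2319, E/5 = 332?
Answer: I*√8078326034/1867 ≈ 48.141*I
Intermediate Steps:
E = 1660 (E = 5*332 = 1660)
q = 316 (q = -175 + 491 = 316)
d = 207 (d = 316 - 1*109 = 316 - 109 = 207)
√((548 + 2123)/(E + d) + Z) = √((548 + 2123)/(1660 + 207) - 2319) = √(2671/1867 - 2319) = √(-4326902/1867) = I*√8078326034/1867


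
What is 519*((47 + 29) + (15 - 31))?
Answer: 31140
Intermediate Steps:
519*((47 + 29) + (15 - 31)) = 519*(76 - 16) = 519*60 = 31140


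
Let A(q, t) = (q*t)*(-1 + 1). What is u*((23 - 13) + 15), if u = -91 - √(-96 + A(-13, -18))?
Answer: -2275 - 100*I*√6 ≈ -2275.0 - 244.95*I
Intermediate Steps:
A(q, t) = 0 (A(q, t) = (q*t)*0 = 0)
u = -91 - 4*I*√6 (u = -91 - √(-96 + 0) = -91 - √(-96) = -91 - 4*I*√6 ≈ -91.0 - 9.798*I)
u*((23 - 13) + 15) = (-91 - 4*I*√6)*((23 - 13) + 15) = (-91 - 4*I*√6)*(10 + 15) = (-91 - 4*I*√6)*25 = -2275 - 100*I*√6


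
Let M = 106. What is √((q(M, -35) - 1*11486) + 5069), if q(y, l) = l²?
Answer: 2*I*√1298 ≈ 72.056*I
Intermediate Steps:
√((q(M, -35) - 1*11486) + 5069) = √(((-35)² - 1*11486) + 5069) = √((1225 - 11486) + 5069) = √(-10261 + 5069) = √(-5192) = 2*I*√1298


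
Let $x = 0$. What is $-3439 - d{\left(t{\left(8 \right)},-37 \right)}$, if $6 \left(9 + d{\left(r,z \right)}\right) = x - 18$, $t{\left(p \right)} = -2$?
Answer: $-3427$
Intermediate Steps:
$d{\left(r,z \right)} = -12$ ($d{\left(r,z \right)} = -9 + \frac{0 - 18}{6} = -9 + \frac{1}{6} \left(-18\right) = -9 - 3 = -12$)
$-3439 - d{\left(t{\left(8 \right)},-37 \right)} = -3439 - -12 = -3439 + 12 = -3427$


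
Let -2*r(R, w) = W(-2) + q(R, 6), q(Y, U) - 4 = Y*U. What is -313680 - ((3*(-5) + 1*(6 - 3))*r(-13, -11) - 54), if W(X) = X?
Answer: -313170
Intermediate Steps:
q(Y, U) = 4 + U*Y (q(Y, U) = 4 + Y*U = 4 + U*Y)
r(R, w) = -1 - 3*R (r(R, w) = -(-2 + (4 + 6*R))/2 = -(2 + 6*R)/2 = -1 - 3*R)
-313680 - ((3*(-5) + 1*(6 - 3))*r(-13, -11) - 54) = -313680 - ((3*(-5) + 1*(6 - 3))*(-1 - 3*(-13)) - 54) = -313680 - ((-15 + 1*3)*(-1 + 39) - 54) = -313680 - ((-15 + 3)*38 - 54) = -313680 - (-12*38 - 54) = -313680 - (-456 - 54) = -313680 - 1*(-510) = -313680 + 510 = -313170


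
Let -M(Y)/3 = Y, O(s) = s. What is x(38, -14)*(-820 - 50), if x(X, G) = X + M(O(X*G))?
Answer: -1421580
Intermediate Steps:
M(Y) = -3*Y
x(X, G) = X - 3*G*X (x(X, G) = X - 3*X*G = X - 3*G*X)
x(38, -14)*(-820 - 50) = (38*(1 - 3*(-14)))*(-820 - 50) = (38*(1 + 42))*(-870) = (38*43)*(-870) = 1634*(-870) = -1421580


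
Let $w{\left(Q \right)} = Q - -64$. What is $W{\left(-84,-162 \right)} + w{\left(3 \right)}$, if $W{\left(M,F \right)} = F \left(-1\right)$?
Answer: $229$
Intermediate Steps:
$w{\left(Q \right)} = 64 + Q$ ($w{\left(Q \right)} = Q + 64 = 64 + Q$)
$W{\left(M,F \right)} = - F$
$W{\left(-84,-162 \right)} + w{\left(3 \right)} = \left(-1\right) \left(-162\right) + \left(64 + 3\right) = 162 + 67 = 229$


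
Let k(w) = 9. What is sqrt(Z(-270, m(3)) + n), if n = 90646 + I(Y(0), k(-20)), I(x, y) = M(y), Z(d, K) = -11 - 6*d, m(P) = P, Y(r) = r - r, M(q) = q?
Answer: 2*sqrt(23066) ≈ 303.75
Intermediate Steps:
Y(r) = 0
I(x, y) = y
n = 90655 (n = 90646 + 9 = 90655)
sqrt(Z(-270, m(3)) + n) = sqrt((-11 - 6*(-270)) + 90655) = sqrt((-11 + 1620) + 90655) = sqrt(1609 + 90655) = sqrt(92264) = 2*sqrt(23066)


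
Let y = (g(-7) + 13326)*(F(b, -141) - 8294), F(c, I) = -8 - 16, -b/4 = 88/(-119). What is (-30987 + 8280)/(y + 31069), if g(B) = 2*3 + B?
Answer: 2523/12311809 ≈ 0.00020493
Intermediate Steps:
b = 352/119 (b = -352/(-119) = -352*(-1)/119 = -4*(-88/119) = 352/119 ≈ 2.9580)
F(c, I) = -24
g(B) = 6 + B
y = -110837350 (y = ((6 - 7) + 13326)*(-24 - 8294) = (-1 + 13326)*(-8318) = 13325*(-8318) = -110837350)
(-30987 + 8280)/(y + 31069) = (-30987 + 8280)/(-110837350 + 31069) = -22707/(-110806281) = -22707*(-1/110806281) = 2523/12311809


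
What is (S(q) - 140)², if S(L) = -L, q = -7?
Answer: 17689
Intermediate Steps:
(S(q) - 140)² = (-1*(-7) - 140)² = (7 - 140)² = (-133)² = 17689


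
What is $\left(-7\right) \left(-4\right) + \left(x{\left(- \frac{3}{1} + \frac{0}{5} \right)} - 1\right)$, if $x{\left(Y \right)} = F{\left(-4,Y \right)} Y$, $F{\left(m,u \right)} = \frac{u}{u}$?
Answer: $24$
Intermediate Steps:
$F{\left(m,u \right)} = 1$
$x{\left(Y \right)} = Y$ ($x{\left(Y \right)} = 1 Y = Y$)
$\left(-7\right) \left(-4\right) + \left(x{\left(- \frac{3}{1} + \frac{0}{5} \right)} - 1\right) = \left(-7\right) \left(-4\right) + \left(\left(- \frac{3}{1} + \frac{0}{5}\right) - 1\right) = 28 + \left(\left(\left(-3\right) 1 + 0 \cdot \frac{1}{5}\right) - 1\right) = 28 + \left(\left(-3 + 0\right) - 1\right) = 28 - 4 = 24$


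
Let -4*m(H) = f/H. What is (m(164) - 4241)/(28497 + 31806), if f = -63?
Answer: -2782033/39558768 ≈ -0.070327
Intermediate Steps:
m(H) = 63/(4*H) (m(H) = -(-63)/(4*H) = 63/(4*H))
(m(164) - 4241)/(28497 + 31806) = ((63/4)/164 - 4241)/(28497 + 31806) = ((63/4)*(1/164) - 4241)/60303 = (63/656 - 4241)*(1/60303) = -2782033/656*1/60303 = -2782033/39558768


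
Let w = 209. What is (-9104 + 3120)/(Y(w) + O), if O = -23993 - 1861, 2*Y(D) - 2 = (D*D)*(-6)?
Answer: 187/4903 ≈ 0.038140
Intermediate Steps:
Y(D) = 1 - 3*D² (Y(D) = 1 + ((D*D)*(-6))/2 = 1 + (D²*(-6))/2 = 1 + (-6*D²)/2 = 1 - 3*D²)
O = -25854
(-9104 + 3120)/(Y(w) + O) = (-9104 + 3120)/((1 - 3*209²) - 25854) = -5984/((1 - 3*43681) - 25854) = -5984/((1 - 131043) - 25854) = -5984/(-131042 - 25854) = -5984/(-156896) = -5984*(-1/156896) = 187/4903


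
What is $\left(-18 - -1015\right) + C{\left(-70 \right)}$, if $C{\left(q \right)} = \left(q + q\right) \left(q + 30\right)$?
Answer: $6597$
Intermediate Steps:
$C{\left(q \right)} = 2 q \left(30 + q\right)$
$\left(-18 - -1015\right) + C{\left(-70 \right)} = \left(-18 - -1015\right) + 2 \left(-70\right) \left(30 - 70\right) = \left(-18 + 1015\right) + 2 \left(-70\right) \left(-40\right) = 997 + 5600 = 6597$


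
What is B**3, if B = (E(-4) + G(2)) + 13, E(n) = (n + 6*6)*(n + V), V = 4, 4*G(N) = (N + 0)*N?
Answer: 2744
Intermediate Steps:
G(N) = N**2/4 (G(N) = ((N + 0)*N)/4 = (N*N)/4 = N**2/4)
E(n) = (4 + n)*(36 + n) (E(n) = (n + 6*6)*(n + 4) = (n + 36)*(4 + n) = (36 + n)*(4 + n) = (4 + n)*(36 + n))
B = 14 (B = ((144 + (-4)**2 + 40*(-4)) + (1/4)*2**2) + 13 = ((144 + 16 - 160) + (1/4)*4) + 13 = (0 + 1) + 13 = 1 + 13 = 14)
B**3 = 14**3 = 2744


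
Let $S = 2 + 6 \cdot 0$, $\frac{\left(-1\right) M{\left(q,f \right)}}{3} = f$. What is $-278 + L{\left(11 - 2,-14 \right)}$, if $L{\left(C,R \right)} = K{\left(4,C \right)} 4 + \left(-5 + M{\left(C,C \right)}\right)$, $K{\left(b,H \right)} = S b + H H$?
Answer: $46$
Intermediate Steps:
$M{\left(q,f \right)} = - 3 f$
$S = 2$ ($S = 2 + 0 = 2$)
$K{\left(b,H \right)} = H^{2} + 2 b$ ($K{\left(b,H \right)} = 2 b + H H = 2 b + H^{2} = H^{2} + 2 b$)
$L{\left(C,R \right)} = 27 - 3 C + 4 C^{2}$ ($L{\left(C,R \right)} = \left(C^{2} + 2 \cdot 4\right) 4 - \left(5 + 3 C\right) = \left(C^{2} + 8\right) 4 - \left(5 + 3 C\right) = \left(8 + C^{2}\right) 4 - \left(5 + 3 C\right) = \left(32 + 4 C^{2}\right) - \left(5 + 3 C\right) = 27 - 3 C + 4 C^{2}$)
$-278 + L{\left(11 - 2,-14 \right)} = -278 + \left(27 - 3 \left(11 - 2\right) + 4 \left(11 - 2\right)^{2}\right) = -278 + \left(27 - 27 + 4 \cdot 9^{2}\right) = -278 + \left(27 - 27 + 4 \cdot 81\right) = -278 + \left(27 - 27 + 324\right) = -278 + 324 = 46$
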